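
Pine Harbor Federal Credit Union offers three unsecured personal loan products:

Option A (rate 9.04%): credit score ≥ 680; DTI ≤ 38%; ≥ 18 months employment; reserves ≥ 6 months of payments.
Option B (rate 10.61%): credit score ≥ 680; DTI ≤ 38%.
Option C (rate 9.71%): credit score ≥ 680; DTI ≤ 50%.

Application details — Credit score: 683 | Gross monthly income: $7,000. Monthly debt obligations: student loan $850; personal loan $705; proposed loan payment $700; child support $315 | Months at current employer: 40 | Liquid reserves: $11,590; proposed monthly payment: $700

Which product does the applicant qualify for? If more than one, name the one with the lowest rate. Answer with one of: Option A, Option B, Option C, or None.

Option A

Total debts = (850 + 705 + 700 + 315) = 2,570; DTI = 2,570/7,000 = 36.7%.
Reserves = 11,590/700 = 16.6 months.
Option A: score 683 ≥ 680; DTI 36.7% ≤ 38%; employment 40 ≥ 18 mo; reserves 16.6 ≥ 6 mo → qualifies.
Option B: score 683 ≥ 680; DTI 36.7% ≤ 38% → qualifies.
Option C: score 683 ≥ 680; DTI 36.7% ≤ 50% → qualifies.
Qualifying: Option A, Option B, Option C. Lowest rate is 9.04% → Option A.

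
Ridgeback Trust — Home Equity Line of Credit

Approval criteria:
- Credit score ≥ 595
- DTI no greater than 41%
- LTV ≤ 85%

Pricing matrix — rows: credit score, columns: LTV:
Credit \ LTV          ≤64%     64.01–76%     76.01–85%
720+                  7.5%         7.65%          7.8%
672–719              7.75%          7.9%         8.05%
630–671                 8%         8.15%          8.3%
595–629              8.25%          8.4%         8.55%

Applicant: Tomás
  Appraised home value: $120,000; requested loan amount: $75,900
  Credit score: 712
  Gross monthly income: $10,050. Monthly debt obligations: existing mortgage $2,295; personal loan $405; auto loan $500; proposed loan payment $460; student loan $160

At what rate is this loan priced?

Credit score 712 ≥ 595; Total monthly debts = (2,295 + 405 + 500 + 460 + 160) = 3,820. DTI = 3,820/10,050 = 38% ≤ 41%
LTV: 75,900 ÷ 120,000 = 63.2%, within 85% cap
Credit 712 → row 672–719; LTV 63.2% → column ≤64%. Grid cell → 7.75%.

7.75%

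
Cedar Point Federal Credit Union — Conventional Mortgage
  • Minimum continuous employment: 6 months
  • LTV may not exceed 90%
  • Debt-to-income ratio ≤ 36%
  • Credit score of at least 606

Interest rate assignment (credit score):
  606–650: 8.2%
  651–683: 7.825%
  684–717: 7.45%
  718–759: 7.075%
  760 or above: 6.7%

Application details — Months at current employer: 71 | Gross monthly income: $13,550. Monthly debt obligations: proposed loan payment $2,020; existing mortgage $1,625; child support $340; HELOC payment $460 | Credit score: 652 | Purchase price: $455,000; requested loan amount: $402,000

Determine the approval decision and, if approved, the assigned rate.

Approved at 7.825%

Credit score 652 ≥ 606 (meets minimum)
LTV = 402,000/455,000 = 88.4% ≤ 90%
Employment 71 ≥ 6 months
Total monthly debts = (2,020 + 1,625 + 340 + 460) = 4,445. Debt-to-income = 4,445/13,550 = 32.8% — meets 36% limit
All requirements met. Score 652 falls in the 651–683 tier → 7.825%.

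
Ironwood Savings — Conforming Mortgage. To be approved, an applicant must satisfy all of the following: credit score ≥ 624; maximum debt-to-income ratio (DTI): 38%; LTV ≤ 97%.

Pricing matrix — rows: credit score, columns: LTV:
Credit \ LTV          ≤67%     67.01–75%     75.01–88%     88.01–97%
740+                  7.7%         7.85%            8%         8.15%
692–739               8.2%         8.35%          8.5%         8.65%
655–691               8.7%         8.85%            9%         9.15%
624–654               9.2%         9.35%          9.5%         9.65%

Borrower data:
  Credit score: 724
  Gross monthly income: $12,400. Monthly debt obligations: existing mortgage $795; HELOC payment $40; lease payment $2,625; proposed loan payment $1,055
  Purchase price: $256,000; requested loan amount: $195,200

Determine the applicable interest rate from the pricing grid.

8.5%

Credit score 724 ≥ 624; Total monthly debts = (795 + 40 + 2,625 + 1,055) = 4,515. DTI = 4,515/12,400 = 36.4% ≤ 38%
Loan-to-value = 195,200/256,000 = 76.2% — pass (97% max)
Score 724 is in the 692–739 band; LTV 76.2% is in the 75.01–88% band → 8.5%.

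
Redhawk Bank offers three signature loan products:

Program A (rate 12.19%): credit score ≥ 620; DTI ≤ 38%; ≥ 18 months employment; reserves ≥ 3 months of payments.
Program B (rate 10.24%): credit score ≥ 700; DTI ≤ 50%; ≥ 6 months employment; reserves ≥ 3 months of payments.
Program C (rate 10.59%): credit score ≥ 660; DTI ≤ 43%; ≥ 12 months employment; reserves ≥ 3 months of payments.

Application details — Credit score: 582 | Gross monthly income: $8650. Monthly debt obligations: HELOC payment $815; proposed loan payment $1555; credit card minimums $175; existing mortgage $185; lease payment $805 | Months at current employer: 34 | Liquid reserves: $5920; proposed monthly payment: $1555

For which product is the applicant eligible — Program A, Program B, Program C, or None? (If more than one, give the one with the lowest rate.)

Total debts = (815 + 1,555 + 175 + 185 + 805) = 3,535; DTI = 3,535/8,650 = 40.9%.
Reserves = 5,920/1,555 = 3.8 months.
Program A: score 582 < 620; DTI 40.9% > 38%; employment 34 ≥ 18 mo; reserves 3.8 ≥ 3 mo → does not qualify.
Program B: score 582 < 700; DTI 40.9% ≤ 50%; employment 34 ≥ 6 mo; reserves 3.8 ≥ 3 mo → does not qualify.
Program C: score 582 < 660; DTI 40.9% ≤ 43%; employment 34 ≥ 12 mo; reserves 3.8 ≥ 3 mo → does not qualify.

None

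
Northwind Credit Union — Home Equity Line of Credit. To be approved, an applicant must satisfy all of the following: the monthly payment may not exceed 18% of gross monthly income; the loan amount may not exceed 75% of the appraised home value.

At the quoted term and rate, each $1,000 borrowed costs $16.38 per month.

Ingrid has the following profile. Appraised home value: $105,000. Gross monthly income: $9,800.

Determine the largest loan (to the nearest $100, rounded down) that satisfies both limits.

$78,700

Payment cap: 18% × $9,800 = $1,764/month.
At $16.38 per $1,000, that supports 1,764/16.38 × 1,000 ≈ $107,692 → $107,600.
LTV cap: 75% × $105,000 = $78,750 → $78,700.
Binding constraint: loan-to-value.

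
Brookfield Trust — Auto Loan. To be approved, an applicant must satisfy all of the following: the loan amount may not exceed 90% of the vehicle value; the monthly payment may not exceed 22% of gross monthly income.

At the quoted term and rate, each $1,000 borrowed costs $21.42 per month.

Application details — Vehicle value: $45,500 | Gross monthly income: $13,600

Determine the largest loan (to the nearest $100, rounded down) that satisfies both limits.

Payment cap: 22% × $13,600 = $2,992/month.
At $21.42 per $1,000, that supports 2,992/21.42 × 1,000 ≈ $139,682 → $139,600.
LTV cap: 90% × $45,500 = $40,950 → $40,900.
Binding constraint: loan-to-value.

$40,900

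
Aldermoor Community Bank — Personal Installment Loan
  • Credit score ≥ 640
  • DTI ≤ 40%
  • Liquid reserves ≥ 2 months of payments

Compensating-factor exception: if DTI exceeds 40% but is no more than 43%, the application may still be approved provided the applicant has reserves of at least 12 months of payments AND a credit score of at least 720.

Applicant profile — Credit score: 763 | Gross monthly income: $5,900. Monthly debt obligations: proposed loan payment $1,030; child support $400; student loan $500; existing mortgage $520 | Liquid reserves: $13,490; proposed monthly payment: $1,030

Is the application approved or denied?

Approved

Credit score 763 ≥ 640 (meets base)
Total debts = (1,030 + 400 + 500 + 520) = 2,450. DTI = 2,450/5,900 = 41.5% > 40% — standard DTI limit exceeded.
Reserves: 13,490 ÷ 1,030 = 13.1 months (meets 2-month minimum)
DTI 41.5% is within the 40%–43% exception band; checking compensating factors.
Override check — reserves: 13.1 mo (ok); score: 763 (ok).
Both override conditions satisfied; DTI exception granted.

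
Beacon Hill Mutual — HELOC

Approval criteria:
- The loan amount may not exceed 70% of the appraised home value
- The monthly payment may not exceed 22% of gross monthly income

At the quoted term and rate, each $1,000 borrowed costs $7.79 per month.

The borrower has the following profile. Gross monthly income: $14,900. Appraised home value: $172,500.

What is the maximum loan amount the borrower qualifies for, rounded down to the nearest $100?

$120,700

Payment cap: 22% × $14,900 = $3,278/month.
At $7.79 per $1,000, that supports 3,278/7.79 × 1,000 ≈ $420,795 → $420,700.
LTV cap: 70% × $172,500 = $120,750 → $120,700.
Binding constraint: loan-to-value.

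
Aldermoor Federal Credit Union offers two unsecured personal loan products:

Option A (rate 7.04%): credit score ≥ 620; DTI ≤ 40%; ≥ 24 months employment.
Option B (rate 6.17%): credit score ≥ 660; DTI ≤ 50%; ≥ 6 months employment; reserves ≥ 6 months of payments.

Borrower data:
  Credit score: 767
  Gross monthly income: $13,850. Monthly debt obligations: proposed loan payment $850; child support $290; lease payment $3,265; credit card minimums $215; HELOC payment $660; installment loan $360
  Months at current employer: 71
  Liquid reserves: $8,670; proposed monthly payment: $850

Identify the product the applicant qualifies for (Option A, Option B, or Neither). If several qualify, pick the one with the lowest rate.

Total debts = (850 + 290 + 3,265 + 215 + 660 + 360) = 5,640; DTI = 5,640/13,850 = 40.7%.
Reserves = 8,670/850 = 10.2 months.
Option A: score 767 ≥ 620; DTI 40.7% > 40%; employment 71 ≥ 24 mo → does not qualify.
Option B: score 767 ≥ 660; DTI 40.7% ≤ 50%; employment 71 ≥ 6 mo; reserves 10.2 ≥ 6 mo → qualifies.

Option B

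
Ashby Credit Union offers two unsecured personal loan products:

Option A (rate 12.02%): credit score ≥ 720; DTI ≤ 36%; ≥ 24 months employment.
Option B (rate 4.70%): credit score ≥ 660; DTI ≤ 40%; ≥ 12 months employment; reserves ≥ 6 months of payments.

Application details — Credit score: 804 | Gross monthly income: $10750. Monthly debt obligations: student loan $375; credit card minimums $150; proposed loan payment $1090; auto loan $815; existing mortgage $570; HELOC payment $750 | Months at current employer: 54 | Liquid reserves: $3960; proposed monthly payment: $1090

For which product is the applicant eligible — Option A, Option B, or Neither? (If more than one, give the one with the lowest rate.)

Total debts = (375 + 150 + 1,090 + 815 + 570 + 750) = 3,750; DTI = 3,750/10,750 = 34.9%.
Reserves = 3,960/1,090 = 3.6 months.
Option A: score 804 ≥ 720; DTI 34.9% ≤ 36%; employment 54 ≥ 24 mo → qualifies.
Option B: score 804 ≥ 660; DTI 34.9% ≤ 40%; employment 54 ≥ 12 mo; reserves 3.6 < 6 mo → does not qualify.

Option A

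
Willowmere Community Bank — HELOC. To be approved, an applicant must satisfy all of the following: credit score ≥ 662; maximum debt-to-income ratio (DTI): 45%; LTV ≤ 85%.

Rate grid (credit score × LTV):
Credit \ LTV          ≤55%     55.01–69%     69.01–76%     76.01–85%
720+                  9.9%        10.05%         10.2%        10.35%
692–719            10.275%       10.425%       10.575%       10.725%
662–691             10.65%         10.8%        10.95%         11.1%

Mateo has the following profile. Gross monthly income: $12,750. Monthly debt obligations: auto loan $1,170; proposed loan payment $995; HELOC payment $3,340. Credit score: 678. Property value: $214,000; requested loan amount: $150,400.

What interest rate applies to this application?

Credit score 678 ≥ 662; Total monthly debts = (1,170 + 995 + 3,340) = 5,505. DTI: 5,505 ÷ 12,750 = 43.2%, within the 45% cap
Loan-to-value = 150,400/214,000 = 70.3% — pass (85% max)
Credit 678 → row 662–691; LTV 70.3% → column 69.01–76%. Grid cell → 10.95%.

10.95%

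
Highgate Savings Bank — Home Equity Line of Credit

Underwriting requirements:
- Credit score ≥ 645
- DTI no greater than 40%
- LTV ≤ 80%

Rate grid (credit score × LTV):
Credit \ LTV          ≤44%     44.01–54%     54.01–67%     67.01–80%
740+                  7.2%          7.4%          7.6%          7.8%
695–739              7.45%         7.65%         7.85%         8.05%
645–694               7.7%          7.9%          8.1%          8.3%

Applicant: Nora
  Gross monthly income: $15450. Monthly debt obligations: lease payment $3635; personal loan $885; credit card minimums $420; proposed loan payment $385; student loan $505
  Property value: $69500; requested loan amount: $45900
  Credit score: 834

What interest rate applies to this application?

Credit score 834 ≥ 645; Total monthly debts = (3,635 + 885 + 420 + 385 + 505) = 5,830. DTI = 5,830/15,450 = 37.7% ≤ 40%
Loan-to-value = 45,900/69,500 = 66% — pass (80% max)
Row: 834 falls in 740+. Column: 66% falls in 54.01–67%. Rate = 7.6%.

7.6%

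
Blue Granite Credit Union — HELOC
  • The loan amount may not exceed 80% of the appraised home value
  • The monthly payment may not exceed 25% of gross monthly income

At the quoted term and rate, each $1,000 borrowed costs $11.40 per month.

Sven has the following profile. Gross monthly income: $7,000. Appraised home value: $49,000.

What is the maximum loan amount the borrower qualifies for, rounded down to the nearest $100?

$39,200

Payment cap: 25% × $7,000 = $1,750/month.
At $11.40 per $1,000, that supports 1,750/11.40 × 1,000 ≈ $153,508 → $153,500.
LTV cap: 80% × $49,000 = $39,200 → $39,200.
Binding constraint: loan-to-value.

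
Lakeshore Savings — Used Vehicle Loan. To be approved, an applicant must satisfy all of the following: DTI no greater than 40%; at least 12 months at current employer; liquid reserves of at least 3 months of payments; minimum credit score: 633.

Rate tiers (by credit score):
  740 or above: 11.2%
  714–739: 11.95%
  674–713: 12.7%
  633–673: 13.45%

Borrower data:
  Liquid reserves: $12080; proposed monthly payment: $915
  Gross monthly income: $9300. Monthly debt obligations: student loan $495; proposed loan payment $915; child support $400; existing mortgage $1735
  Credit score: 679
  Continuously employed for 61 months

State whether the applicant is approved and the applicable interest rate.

Credit score 679 ≥ 633 (meets minimum)
Total monthly debts = (495 + 915 + 400 + 1,735) = 3,545. DTI = 3,545/9,300 = 38.1% ≤ 40%
Employment 61 ≥ 12 months
Reserves = 12,080/915 = 13.2 months ≥ 3
All requirements met. Score 679 falls in the 674–713 tier → 12.7%.

Approved at 12.7%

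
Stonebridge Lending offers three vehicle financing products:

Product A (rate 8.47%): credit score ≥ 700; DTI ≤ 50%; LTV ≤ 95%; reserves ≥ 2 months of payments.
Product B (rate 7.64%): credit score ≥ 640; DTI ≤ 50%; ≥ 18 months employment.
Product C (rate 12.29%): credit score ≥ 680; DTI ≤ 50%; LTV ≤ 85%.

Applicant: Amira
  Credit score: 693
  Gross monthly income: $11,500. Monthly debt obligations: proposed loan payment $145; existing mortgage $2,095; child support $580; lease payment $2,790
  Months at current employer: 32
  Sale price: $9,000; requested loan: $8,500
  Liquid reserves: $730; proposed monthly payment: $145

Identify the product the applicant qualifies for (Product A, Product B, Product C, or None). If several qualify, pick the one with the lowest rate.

Total debts = (145 + 2,095 + 580 + 2,790) = 5,610; DTI = 5,610/11,500 = 48.8%.
LTV = 8,500/9,000 = 94.4%.
Reserves = 730/145 = 5.0 months.
Product A: score 693 < 700; DTI 48.8% ≤ 50%; LTV 94.4% ≤ 95%; reserves 5.0 ≥ 2 mo → does not qualify.
Product B: score 693 ≥ 640; DTI 48.8% ≤ 50%; employment 32 ≥ 18 mo → qualifies.
Product C: score 693 ≥ 680; DTI 48.8% ≤ 50%; LTV 94.4% > 85% → does not qualify.

Product B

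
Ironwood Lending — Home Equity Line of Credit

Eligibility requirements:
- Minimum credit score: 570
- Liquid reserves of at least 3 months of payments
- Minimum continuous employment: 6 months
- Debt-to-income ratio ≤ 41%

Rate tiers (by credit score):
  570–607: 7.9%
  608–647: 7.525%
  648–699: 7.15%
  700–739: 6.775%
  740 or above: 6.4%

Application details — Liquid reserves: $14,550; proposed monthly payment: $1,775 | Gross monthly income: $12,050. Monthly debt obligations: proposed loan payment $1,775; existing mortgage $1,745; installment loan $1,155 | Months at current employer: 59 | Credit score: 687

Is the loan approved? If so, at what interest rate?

Credit score 687 ≥ 570 (meets minimum)
Reserves = 14,550/1,775 = 8.2 months ≥ 3
Total monthly debts = (1,775 + 1,745 + 1,155) = 4,675. DTI = 4,675/12,050 = 38.8% ≤ 41%
Employment 59 ≥ 6 months
All requirements met. Score 687 falls in the 648–699 tier → 7.15%.

Approved at 7.15%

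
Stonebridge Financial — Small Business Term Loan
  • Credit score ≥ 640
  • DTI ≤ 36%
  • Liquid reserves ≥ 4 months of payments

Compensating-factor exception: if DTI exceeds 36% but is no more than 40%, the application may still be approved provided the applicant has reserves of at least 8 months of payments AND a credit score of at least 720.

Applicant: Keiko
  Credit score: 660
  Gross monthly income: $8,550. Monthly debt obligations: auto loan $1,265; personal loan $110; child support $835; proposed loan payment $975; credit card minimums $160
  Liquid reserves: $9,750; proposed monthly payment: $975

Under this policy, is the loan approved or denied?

Credit score 660 ≥ 640 (meets base)
Total debts = (1,265 + 110 + 835 + 975 + 160) = 3,345. DTI: 3,345 ÷ 8,550 = 39.1%, over the 36% base limit.
Reserves: 9,750 ÷ 975 = 10.0 months (meets 4-month minimum)
39.1% falls in the override range (36%–40%), so the compensating-factor test applies.
Reserves 10.0 ≥ 8 months; credit score 660 < 720.
Compensating-factor requirement not fully met.

Denied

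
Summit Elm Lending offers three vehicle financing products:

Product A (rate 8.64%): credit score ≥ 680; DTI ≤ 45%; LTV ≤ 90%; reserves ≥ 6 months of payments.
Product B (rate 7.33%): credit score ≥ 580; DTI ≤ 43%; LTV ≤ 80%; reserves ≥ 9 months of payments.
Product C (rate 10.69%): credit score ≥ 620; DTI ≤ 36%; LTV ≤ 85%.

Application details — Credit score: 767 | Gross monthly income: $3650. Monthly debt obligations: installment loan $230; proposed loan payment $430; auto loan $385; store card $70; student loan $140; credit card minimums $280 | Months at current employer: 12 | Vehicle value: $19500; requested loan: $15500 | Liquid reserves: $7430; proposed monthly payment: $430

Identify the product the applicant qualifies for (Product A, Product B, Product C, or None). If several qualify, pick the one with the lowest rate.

Total debts = (230 + 430 + 385 + 70 + 140 + 280) = 1,535; DTI = 1,535/3,650 = 42.1%.
LTV = 15,500/19,500 = 79.5%.
Reserves = 7,430/430 = 17.3 months.
Product A: score 767 ≥ 680; DTI 42.1% ≤ 45%; LTV 79.5% ≤ 90%; reserves 17.3 ≥ 6 mo → qualifies.
Product B: score 767 ≥ 580; DTI 42.1% ≤ 43%; LTV 79.5% ≤ 80%; reserves 17.3 ≥ 9 mo → qualifies.
Product C: score 767 ≥ 620; DTI 42.1% > 36%; LTV 79.5% ≤ 85% → does not qualify.
Qualifying: Product A, Product B. Lowest rate is 7.33% → Product B.

Product B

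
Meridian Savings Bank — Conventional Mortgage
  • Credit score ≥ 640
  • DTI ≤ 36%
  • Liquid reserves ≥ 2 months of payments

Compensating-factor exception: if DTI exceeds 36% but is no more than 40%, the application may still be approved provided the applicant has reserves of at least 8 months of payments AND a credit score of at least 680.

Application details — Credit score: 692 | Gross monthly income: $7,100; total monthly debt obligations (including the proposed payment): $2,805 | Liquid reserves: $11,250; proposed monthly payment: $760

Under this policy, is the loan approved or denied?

Credit score 692 ≥ 640 (meets base)
DTI: 2,805 ÷ 7,100 = 39.5%, over the 36% base limit.
Liquid reserves cover 11,250/760 = 14.8 months — ≥ 2 required
DTI 39.5% is within the 36%–40% exception band; checking compensating factors.
Override check — reserves: 14.8 mo (ok); score: 692 (ok).
Both override conditions satisfied; DTI exception granted.

Approved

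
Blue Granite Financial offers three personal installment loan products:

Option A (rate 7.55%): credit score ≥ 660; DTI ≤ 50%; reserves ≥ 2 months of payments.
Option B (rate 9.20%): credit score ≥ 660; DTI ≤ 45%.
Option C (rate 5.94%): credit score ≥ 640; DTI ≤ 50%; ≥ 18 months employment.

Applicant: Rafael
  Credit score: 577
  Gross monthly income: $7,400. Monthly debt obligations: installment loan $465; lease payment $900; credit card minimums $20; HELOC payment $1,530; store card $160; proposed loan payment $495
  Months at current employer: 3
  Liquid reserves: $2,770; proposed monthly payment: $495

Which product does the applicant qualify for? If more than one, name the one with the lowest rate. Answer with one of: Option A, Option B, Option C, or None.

Total debts = (465 + 900 + 20 + 1,530 + 160 + 495) = 3,570; DTI = 3,570/7,400 = 48.2%.
Reserves = 2,770/495 = 5.6 months.
Option A: score 577 < 660; DTI 48.2% ≤ 50%; reserves 5.6 ≥ 2 mo → does not qualify.
Option B: score 577 < 660; DTI 48.2% > 45% → does not qualify.
Option C: score 577 < 640; DTI 48.2% ≤ 50%; employment 3 < 18 mo → does not qualify.

None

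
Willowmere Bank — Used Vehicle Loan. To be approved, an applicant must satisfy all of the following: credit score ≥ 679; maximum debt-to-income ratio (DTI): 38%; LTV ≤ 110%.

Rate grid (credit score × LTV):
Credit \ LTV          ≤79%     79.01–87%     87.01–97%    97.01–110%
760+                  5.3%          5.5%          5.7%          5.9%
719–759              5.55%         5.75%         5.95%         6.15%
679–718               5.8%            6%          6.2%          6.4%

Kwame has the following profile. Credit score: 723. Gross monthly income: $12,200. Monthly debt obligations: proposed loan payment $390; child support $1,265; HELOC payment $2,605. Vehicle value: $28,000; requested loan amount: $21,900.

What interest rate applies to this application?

5.55%

Credit score 723 ≥ 679; Total monthly debts = (390 + 1,265 + 2,605) = 4,260. DTI: 4,260 ÷ 12,200 = 34.9%, within the 38% cap
LTV: 21,900 ÷ 28,000 = 78.2%, within 110% cap
Score 723 is in the 719–759 band; LTV 78.2% is in the ≤79% band → 5.55%.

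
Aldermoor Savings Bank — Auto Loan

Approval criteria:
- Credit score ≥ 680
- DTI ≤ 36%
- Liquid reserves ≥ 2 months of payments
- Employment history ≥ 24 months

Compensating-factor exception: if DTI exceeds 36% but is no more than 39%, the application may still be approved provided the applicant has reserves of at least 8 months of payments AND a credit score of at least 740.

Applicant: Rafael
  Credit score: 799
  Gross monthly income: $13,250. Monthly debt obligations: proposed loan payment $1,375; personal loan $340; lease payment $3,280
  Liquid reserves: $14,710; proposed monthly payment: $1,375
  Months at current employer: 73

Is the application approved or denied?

Credit score 799 ≥ 680 (meets base)
Total debts = (1,375 + 340 + 3,280) = 4,995. DTI: 4,995 ÷ 13,250 = 37.7%, over the 36% base limit.
Liquid reserves cover 14,710/1,375 = 10.7 months — ≥ 2 required
Employment 73 ≥ 24 months
DTI 37.7% is within the 36%–39% exception band; checking compensating factors.
Override check — reserves: 10.7 mo (ok); score: 799 (ok).
Both override conditions satisfied; DTI exception granted.

Approved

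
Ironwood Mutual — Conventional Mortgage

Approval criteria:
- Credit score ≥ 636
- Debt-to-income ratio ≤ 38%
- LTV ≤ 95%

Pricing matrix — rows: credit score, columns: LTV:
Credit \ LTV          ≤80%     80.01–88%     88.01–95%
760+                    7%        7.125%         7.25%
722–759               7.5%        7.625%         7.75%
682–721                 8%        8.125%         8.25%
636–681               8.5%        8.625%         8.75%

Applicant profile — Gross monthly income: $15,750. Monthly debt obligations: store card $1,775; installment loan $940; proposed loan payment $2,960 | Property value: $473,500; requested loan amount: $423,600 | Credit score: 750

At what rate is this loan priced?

Credit score 750 ≥ 636; Total monthly debts = (1,775 + 940 + 2,960) = 5,675. Debt-to-income = 5,675/15,750 = 36% — meets 38% limit
LTV: 423,600 ÷ 473,500 = 89.5%, within 95% cap
Score 750 is in the 722–759 band; LTV 89.5% is in the 88.01–95% band → 7.75%.

7.75%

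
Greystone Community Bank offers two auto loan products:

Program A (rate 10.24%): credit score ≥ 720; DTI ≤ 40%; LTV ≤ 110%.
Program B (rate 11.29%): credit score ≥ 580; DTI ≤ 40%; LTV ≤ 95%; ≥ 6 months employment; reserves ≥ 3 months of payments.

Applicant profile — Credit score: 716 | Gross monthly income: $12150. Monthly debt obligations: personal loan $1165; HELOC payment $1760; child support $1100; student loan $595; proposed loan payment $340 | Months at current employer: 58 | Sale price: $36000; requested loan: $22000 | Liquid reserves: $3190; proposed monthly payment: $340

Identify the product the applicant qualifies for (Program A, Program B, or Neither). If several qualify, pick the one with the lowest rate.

Neither

Total debts = (1,165 + 1,760 + 1,100 + 595 + 340) = 4,960; DTI = 4,960/12,150 = 40.8%.
LTV = 22,000/36,000 = 61.1%.
Reserves = 3,190/340 = 9.4 months.
Program A: score 716 < 720; DTI 40.8% > 40%; LTV 61.1% ≤ 110% → does not qualify.
Program B: score 716 ≥ 580; DTI 40.8% > 40%; LTV 61.1% ≤ 95%; employment 58 ≥ 6 mo; reserves 9.4 ≥ 3 mo → does not qualify.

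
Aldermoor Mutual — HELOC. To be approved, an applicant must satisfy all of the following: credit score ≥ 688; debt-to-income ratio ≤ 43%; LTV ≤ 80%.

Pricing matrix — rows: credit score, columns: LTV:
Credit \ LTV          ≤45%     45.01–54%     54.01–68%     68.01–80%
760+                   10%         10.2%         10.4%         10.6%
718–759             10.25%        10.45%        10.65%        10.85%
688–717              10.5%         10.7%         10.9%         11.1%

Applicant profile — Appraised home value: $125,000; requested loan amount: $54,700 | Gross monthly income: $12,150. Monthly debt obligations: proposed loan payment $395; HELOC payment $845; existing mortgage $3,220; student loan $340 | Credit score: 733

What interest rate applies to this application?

Credit score 733 ≥ 688; Total monthly debts = (395 + 845 + 3,220 + 340) = 4,800. Debt-to-income = 4,800/12,150 = 39.5% — meets 43% limit
LTV: 54,700 ÷ 125,000 = 43.8%, within 80% cap
Score 733 is in the 718–759 band; LTV 43.8% is in the ≤45% band → 10.25%.

10.25%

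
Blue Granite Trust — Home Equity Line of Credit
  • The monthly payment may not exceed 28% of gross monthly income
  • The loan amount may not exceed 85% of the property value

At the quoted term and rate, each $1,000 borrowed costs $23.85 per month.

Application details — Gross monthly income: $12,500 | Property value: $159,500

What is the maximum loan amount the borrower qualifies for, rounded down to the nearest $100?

$135,500

Payment cap: 28% × $12,500 = $3,500/month.
At $23.85 per $1,000, that supports 3,500/23.85 × 1,000 ≈ $146,750 → $146,700.
LTV cap: 85% × $159,500 = $135,575 → $135,500.
Binding constraint: loan-to-value.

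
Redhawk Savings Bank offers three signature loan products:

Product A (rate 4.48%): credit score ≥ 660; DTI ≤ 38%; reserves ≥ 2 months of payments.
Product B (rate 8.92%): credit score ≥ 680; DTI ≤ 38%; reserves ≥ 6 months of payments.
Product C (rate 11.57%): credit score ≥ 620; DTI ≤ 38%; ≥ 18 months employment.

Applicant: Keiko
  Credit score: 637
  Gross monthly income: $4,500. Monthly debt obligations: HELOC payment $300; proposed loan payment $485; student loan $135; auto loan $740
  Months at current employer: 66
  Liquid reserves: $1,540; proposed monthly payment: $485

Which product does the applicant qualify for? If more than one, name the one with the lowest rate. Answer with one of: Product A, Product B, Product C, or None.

Product C

Total debts = (300 + 485 + 135 + 740) = 1,660; DTI = 1,660/4,500 = 36.9%.
Reserves = 1,540/485 = 3.2 months.
Product A: score 637 < 660; DTI 36.9% ≤ 38%; reserves 3.2 ≥ 2 mo → does not qualify.
Product B: score 637 < 680; DTI 36.9% ≤ 38%; reserves 3.2 < 6 mo → does not qualify.
Product C: score 637 ≥ 620; DTI 36.9% ≤ 38%; employment 66 ≥ 18 mo → qualifies.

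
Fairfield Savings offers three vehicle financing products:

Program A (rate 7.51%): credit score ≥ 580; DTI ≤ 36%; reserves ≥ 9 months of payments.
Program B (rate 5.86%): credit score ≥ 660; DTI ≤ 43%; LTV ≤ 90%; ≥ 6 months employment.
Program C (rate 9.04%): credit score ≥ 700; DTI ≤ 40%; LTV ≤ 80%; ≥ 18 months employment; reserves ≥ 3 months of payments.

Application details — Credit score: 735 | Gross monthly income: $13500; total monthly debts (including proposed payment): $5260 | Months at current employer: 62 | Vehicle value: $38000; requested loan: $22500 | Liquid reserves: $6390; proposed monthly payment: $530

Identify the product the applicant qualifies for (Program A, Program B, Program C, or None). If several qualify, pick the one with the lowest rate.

DTI = 5,260/13,500 = 39%.
LTV = 22,500/38,000 = 59.2%.
Reserves = 6,390/530 = 12.1 months.
Program A: score 735 ≥ 580; DTI 39% > 36%; reserves 12.1 ≥ 9 mo → does not qualify.
Program B: score 735 ≥ 660; DTI 39% ≤ 43%; LTV 59.2% ≤ 90%; employment 62 ≥ 6 mo → qualifies.
Program C: score 735 ≥ 700; DTI 39% ≤ 40%; LTV 59.2% ≤ 80%; employment 62 ≥ 18 mo; reserves 12.1 ≥ 3 mo → qualifies.
Qualifying: Program B, Program C. Lowest rate is 5.86% → Program B.

Program B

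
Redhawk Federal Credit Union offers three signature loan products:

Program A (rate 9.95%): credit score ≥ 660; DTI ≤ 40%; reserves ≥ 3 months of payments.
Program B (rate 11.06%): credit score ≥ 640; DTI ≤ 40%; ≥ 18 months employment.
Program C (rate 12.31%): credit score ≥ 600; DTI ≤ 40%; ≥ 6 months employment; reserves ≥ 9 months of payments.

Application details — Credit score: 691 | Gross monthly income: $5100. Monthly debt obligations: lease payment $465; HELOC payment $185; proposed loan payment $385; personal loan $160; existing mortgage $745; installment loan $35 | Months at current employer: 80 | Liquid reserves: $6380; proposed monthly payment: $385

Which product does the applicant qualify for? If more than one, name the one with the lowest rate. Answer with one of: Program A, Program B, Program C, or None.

Program A

Total debts = (465 + 185 + 385 + 160 + 745 + 35) = 1,975; DTI = 1,975/5,100 = 38.7%.
Reserves = 6,380/385 = 16.6 months.
Program A: score 691 ≥ 660; DTI 38.7% ≤ 40%; reserves 16.6 ≥ 3 mo → qualifies.
Program B: score 691 ≥ 640; DTI 38.7% ≤ 40%; employment 80 ≥ 18 mo → qualifies.
Program C: score 691 ≥ 600; DTI 38.7% ≤ 40%; employment 80 ≥ 6 mo; reserves 16.6 ≥ 9 mo → qualifies.
Qualifying: Program A, Program B, Program C. Lowest rate is 9.95% → Program A.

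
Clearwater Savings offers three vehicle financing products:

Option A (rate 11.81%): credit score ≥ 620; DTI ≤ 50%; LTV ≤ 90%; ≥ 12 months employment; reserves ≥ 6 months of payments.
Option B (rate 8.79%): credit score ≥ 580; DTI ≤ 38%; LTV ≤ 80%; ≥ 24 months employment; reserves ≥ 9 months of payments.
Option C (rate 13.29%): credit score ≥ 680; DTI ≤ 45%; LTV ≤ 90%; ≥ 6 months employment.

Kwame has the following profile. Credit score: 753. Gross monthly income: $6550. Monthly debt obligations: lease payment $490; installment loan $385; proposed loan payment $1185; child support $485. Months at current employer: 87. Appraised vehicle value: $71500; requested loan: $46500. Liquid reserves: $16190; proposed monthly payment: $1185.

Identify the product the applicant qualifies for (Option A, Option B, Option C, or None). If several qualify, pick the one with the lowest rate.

Total debts = (490 + 385 + 1,185 + 485) = 2,545; DTI = 2,545/6,550 = 38.9%.
LTV = 46,500/71,500 = 65%.
Reserves = 16,190/1,185 = 13.7 months.
Option A: score 753 ≥ 620; DTI 38.9% ≤ 50%; LTV 65% ≤ 90%; employment 87 ≥ 12 mo; reserves 13.7 ≥ 6 mo → qualifies.
Option B: score 753 ≥ 580; DTI 38.9% > 38%; LTV 65% ≤ 80%; employment 87 ≥ 24 mo; reserves 13.7 ≥ 9 mo → does not qualify.
Option C: score 753 ≥ 680; DTI 38.9% ≤ 45%; LTV 65% ≤ 90%; employment 87 ≥ 6 mo → qualifies.
Qualifying: Option A, Option C. Lowest rate is 11.81% → Option A.

Option A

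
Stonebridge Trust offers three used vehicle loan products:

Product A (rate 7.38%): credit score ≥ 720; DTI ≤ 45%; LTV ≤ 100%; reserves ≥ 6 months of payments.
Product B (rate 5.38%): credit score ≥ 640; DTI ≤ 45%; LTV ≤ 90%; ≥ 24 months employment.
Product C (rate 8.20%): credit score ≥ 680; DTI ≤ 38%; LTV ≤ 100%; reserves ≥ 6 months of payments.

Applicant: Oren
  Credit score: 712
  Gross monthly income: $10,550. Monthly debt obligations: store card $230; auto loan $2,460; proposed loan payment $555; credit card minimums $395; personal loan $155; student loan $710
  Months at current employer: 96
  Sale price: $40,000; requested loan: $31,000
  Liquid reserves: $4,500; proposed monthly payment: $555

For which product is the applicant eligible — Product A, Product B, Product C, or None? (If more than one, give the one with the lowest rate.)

Product B

Total debts = (230 + 2,460 + 555 + 395 + 155 + 710) = 4,505; DTI = 4,505/10,550 = 42.7%.
LTV = 31,000/40,000 = 77.5%.
Reserves = 4,500/555 = 8.1 months.
Product A: score 712 < 720; DTI 42.7% ≤ 45%; LTV 77.5% ≤ 100%; reserves 8.1 ≥ 6 mo → does not qualify.
Product B: score 712 ≥ 640; DTI 42.7% ≤ 45%; LTV 77.5% ≤ 90%; employment 96 ≥ 24 mo → qualifies.
Product C: score 712 ≥ 680; DTI 42.7% > 38%; LTV 77.5% ≤ 100%; reserves 8.1 ≥ 6 mo → does not qualify.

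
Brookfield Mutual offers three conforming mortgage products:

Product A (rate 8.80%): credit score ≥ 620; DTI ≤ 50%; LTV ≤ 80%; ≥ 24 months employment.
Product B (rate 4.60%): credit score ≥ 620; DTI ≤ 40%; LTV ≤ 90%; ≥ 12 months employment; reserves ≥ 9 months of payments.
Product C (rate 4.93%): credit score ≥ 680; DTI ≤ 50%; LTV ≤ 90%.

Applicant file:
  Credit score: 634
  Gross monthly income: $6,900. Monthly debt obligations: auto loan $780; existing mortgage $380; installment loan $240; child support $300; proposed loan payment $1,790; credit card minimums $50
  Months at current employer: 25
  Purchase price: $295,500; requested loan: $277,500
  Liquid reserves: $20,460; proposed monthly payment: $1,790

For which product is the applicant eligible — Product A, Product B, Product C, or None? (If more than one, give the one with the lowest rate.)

Total debts = (780 + 380 + 240 + 300 + 1,790 + 50) = 3,540; DTI = 3,540/6,900 = 51.3%.
LTV = 277,500/295,500 = 93.9%.
Reserves = 20,460/1,790 = 11.4 months.
Product A: score 634 ≥ 620; DTI 51.3% > 50%; LTV 93.9% > 80%; employment 25 ≥ 24 mo → does not qualify.
Product B: score 634 ≥ 620; DTI 51.3% > 40%; LTV 93.9% > 90%; employment 25 ≥ 12 mo; reserves 11.4 ≥ 9 mo → does not qualify.
Product C: score 634 < 680; DTI 51.3% > 50%; LTV 93.9% > 90% → does not qualify.

None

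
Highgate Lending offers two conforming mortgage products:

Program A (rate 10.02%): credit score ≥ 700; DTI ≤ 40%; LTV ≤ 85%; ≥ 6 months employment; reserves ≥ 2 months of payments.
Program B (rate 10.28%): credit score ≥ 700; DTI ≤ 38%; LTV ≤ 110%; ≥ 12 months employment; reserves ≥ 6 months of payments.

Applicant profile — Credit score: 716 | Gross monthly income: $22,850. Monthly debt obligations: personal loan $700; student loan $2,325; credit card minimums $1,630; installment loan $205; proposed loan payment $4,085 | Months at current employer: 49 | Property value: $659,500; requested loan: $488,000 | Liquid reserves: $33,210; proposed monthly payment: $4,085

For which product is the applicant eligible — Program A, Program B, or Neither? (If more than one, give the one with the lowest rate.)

Program A

Total debts = (700 + 2,325 + 1,630 + 205 + 4,085) = 8,945; DTI = 8,945/22,850 = 39.1%.
LTV = 488,000/659,500 = 74%.
Reserves = 33,210/4,085 = 8.1 months.
Program A: score 716 ≥ 700; DTI 39.1% ≤ 40%; LTV 74% ≤ 85%; employment 49 ≥ 6 mo; reserves 8.1 ≥ 2 mo → qualifies.
Program B: score 716 ≥ 700; DTI 39.1% > 38%; LTV 74% ≤ 110%; employment 49 ≥ 12 mo; reserves 8.1 ≥ 6 mo → does not qualify.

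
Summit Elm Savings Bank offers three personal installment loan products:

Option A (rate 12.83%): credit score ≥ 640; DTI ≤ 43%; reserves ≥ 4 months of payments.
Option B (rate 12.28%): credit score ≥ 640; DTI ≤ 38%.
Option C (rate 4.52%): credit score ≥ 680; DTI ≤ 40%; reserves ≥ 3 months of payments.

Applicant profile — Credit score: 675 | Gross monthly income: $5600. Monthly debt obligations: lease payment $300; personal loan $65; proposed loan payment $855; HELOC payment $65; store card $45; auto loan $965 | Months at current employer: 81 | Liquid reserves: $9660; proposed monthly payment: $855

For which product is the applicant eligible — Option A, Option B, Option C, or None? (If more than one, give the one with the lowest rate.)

Total debts = (300 + 65 + 855 + 65 + 45 + 965) = 2,295; DTI = 2,295/5,600 = 41%.
Reserves = 9,660/855 = 11.3 months.
Option A: score 675 ≥ 640; DTI 41% ≤ 43%; reserves 11.3 ≥ 4 mo → qualifies.
Option B: score 675 ≥ 640; DTI 41% > 38% → does not qualify.
Option C: score 675 < 680; DTI 41% > 40%; reserves 11.3 ≥ 3 mo → does not qualify.

Option A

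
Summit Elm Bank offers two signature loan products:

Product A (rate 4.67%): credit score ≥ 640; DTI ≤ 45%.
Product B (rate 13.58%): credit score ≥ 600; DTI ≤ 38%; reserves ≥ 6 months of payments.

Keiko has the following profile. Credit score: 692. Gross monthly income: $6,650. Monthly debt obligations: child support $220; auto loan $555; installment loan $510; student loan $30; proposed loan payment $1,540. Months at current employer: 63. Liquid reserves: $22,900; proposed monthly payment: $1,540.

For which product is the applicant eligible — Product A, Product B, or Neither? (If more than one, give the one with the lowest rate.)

Total debts = (220 + 555 + 510 + 30 + 1,540) = 2,855; DTI = 2,855/6,650 = 42.9%.
Reserves = 22,900/1,540 = 14.9 months.
Product A: score 692 ≥ 640; DTI 42.9% ≤ 45% → qualifies.
Product B: score 692 ≥ 600; DTI 42.9% > 38%; reserves 14.9 ≥ 6 mo → does not qualify.

Product A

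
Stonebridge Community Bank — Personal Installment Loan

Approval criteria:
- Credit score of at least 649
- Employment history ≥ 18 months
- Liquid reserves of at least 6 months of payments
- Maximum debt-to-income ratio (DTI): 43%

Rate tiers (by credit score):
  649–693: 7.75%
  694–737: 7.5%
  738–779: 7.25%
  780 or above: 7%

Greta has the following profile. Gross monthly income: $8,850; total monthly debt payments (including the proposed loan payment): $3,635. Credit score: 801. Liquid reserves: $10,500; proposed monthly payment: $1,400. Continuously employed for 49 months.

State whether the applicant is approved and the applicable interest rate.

Credit score 801 ≥ 649 (meets minimum)
Reserves: 10,500 ÷ 1,400 = 7.5 months (meets 6-month minimum)
DTI: 3,635 ÷ 8,850 = 41.1%, within the 43% cap
Employment 49 ≥ 18 months
All requirements met. Score 801 falls in the 780 or above tier → 7%.

Approved at 7%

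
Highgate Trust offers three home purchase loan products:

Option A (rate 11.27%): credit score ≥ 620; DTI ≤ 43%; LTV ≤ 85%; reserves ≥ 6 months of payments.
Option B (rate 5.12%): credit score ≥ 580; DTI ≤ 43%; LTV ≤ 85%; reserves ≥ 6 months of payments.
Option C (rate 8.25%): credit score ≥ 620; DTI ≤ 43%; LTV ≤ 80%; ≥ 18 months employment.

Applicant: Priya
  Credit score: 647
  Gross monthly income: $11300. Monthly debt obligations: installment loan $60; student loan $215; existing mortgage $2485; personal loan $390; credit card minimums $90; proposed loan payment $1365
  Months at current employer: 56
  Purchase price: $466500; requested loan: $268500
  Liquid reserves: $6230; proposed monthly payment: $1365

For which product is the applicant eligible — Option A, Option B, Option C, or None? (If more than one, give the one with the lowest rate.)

Total debts = (60 + 215 + 2,485 + 390 + 90 + 1,365) = 4,605; DTI = 4,605/11,300 = 40.8%.
LTV = 268,500/466,500 = 57.6%.
Reserves = 6,230/1,365 = 4.6 months.
Option A: score 647 ≥ 620; DTI 40.8% ≤ 43%; LTV 57.6% ≤ 85%; reserves 4.6 < 6 mo → does not qualify.
Option B: score 647 ≥ 580; DTI 40.8% ≤ 43%; LTV 57.6% ≤ 85%; reserves 4.6 < 6 mo → does not qualify.
Option C: score 647 ≥ 620; DTI 40.8% ≤ 43%; LTV 57.6% ≤ 80%; employment 56 ≥ 18 mo → qualifies.

Option C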